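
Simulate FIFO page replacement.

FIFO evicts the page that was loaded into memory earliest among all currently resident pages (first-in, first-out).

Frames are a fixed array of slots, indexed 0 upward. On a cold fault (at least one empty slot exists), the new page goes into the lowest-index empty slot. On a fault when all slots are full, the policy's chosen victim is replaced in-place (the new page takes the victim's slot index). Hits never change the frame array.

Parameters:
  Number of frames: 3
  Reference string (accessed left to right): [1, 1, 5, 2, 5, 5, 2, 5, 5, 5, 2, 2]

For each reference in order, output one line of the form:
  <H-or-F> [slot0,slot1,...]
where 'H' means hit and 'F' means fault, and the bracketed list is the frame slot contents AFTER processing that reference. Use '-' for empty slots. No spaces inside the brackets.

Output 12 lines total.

F [1,-,-]
H [1,-,-]
F [1,5,-]
F [1,5,2]
H [1,5,2]
H [1,5,2]
H [1,5,2]
H [1,5,2]
H [1,5,2]
H [1,5,2]
H [1,5,2]
H [1,5,2]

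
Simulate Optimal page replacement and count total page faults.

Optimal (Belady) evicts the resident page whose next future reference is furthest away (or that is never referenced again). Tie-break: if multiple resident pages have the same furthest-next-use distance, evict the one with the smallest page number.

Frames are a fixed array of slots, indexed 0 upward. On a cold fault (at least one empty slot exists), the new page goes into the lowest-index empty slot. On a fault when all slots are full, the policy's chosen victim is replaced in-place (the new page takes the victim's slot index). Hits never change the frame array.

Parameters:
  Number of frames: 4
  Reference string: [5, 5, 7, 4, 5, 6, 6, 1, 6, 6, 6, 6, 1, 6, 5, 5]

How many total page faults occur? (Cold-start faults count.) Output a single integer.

Answer: 5

Derivation:
Step 0: ref 5 → FAULT, frames=[5,-,-,-]
Step 1: ref 5 → HIT, frames=[5,-,-,-]
Step 2: ref 7 → FAULT, frames=[5,7,-,-]
Step 3: ref 4 → FAULT, frames=[5,7,4,-]
Step 4: ref 5 → HIT, frames=[5,7,4,-]
Step 5: ref 6 → FAULT, frames=[5,7,4,6]
Step 6: ref 6 → HIT, frames=[5,7,4,6]
Step 7: ref 1 → FAULT (evict 4), frames=[5,7,1,6]
Step 8: ref 6 → HIT, frames=[5,7,1,6]
Step 9: ref 6 → HIT, frames=[5,7,1,6]
Step 10: ref 6 → HIT, frames=[5,7,1,6]
Step 11: ref 6 → HIT, frames=[5,7,1,6]
Step 12: ref 1 → HIT, frames=[5,7,1,6]
Step 13: ref 6 → HIT, frames=[5,7,1,6]
Step 14: ref 5 → HIT, frames=[5,7,1,6]
Step 15: ref 5 → HIT, frames=[5,7,1,6]
Total faults: 5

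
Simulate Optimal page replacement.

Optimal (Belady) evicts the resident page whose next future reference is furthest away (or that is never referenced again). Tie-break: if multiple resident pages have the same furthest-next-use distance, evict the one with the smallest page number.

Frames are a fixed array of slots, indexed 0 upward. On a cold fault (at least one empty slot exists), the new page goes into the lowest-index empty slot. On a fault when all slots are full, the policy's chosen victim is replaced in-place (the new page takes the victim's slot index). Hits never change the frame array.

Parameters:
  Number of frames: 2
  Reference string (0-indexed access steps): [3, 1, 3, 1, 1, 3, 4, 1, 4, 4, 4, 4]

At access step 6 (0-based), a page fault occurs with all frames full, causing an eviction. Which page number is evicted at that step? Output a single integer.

Answer: 3

Derivation:
Step 0: ref 3 -> FAULT, frames=[3,-]
Step 1: ref 1 -> FAULT, frames=[3,1]
Step 2: ref 3 -> HIT, frames=[3,1]
Step 3: ref 1 -> HIT, frames=[3,1]
Step 4: ref 1 -> HIT, frames=[3,1]
Step 5: ref 3 -> HIT, frames=[3,1]
Step 6: ref 4 -> FAULT, evict 3, frames=[4,1]
At step 6: evicted page 3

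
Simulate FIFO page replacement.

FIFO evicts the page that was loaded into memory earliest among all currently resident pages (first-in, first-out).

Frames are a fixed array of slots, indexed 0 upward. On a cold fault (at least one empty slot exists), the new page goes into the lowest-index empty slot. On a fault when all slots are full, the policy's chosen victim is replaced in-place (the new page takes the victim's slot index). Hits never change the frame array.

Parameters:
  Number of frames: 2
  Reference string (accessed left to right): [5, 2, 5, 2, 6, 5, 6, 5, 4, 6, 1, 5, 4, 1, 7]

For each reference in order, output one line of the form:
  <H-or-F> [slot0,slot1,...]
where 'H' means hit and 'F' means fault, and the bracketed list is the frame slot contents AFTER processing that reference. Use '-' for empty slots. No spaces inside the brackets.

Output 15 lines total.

F [5,-]
F [5,2]
H [5,2]
H [5,2]
F [6,2]
F [6,5]
H [6,5]
H [6,5]
F [4,5]
F [4,6]
F [1,6]
F [1,5]
F [4,5]
F [4,1]
F [7,1]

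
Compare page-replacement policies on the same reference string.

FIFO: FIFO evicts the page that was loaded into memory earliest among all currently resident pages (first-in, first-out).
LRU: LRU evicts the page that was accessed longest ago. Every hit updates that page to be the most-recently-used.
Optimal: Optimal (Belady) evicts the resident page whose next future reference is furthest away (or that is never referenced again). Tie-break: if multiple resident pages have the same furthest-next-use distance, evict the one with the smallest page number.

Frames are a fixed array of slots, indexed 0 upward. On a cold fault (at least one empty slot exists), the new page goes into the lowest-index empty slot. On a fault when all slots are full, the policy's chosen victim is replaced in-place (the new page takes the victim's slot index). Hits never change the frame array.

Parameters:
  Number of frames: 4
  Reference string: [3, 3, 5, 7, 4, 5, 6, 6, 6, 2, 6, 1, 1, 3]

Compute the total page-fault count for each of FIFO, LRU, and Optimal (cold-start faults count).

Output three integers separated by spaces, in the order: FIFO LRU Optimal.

Answer: 8 8 7

Derivation:
--- FIFO ---
  step 0: ref 3 -> FAULT, frames=[3,-,-,-] (faults so far: 1)
  step 1: ref 3 -> HIT, frames=[3,-,-,-] (faults so far: 1)
  step 2: ref 5 -> FAULT, frames=[3,5,-,-] (faults so far: 2)
  step 3: ref 7 -> FAULT, frames=[3,5,7,-] (faults so far: 3)
  step 4: ref 4 -> FAULT, frames=[3,5,7,4] (faults so far: 4)
  step 5: ref 5 -> HIT, frames=[3,5,7,4] (faults so far: 4)
  step 6: ref 6 -> FAULT, evict 3, frames=[6,5,7,4] (faults so far: 5)
  step 7: ref 6 -> HIT, frames=[6,5,7,4] (faults so far: 5)
  step 8: ref 6 -> HIT, frames=[6,5,7,4] (faults so far: 5)
  step 9: ref 2 -> FAULT, evict 5, frames=[6,2,7,4] (faults so far: 6)
  step 10: ref 6 -> HIT, frames=[6,2,7,4] (faults so far: 6)
  step 11: ref 1 -> FAULT, evict 7, frames=[6,2,1,4] (faults so far: 7)
  step 12: ref 1 -> HIT, frames=[6,2,1,4] (faults so far: 7)
  step 13: ref 3 -> FAULT, evict 4, frames=[6,2,1,3] (faults so far: 8)
  FIFO total faults: 8
--- LRU ---
  step 0: ref 3 -> FAULT, frames=[3,-,-,-] (faults so far: 1)
  step 1: ref 3 -> HIT, frames=[3,-,-,-] (faults so far: 1)
  step 2: ref 5 -> FAULT, frames=[3,5,-,-] (faults so far: 2)
  step 3: ref 7 -> FAULT, frames=[3,5,7,-] (faults so far: 3)
  step 4: ref 4 -> FAULT, frames=[3,5,7,4] (faults so far: 4)
  step 5: ref 5 -> HIT, frames=[3,5,7,4] (faults so far: 4)
  step 6: ref 6 -> FAULT, evict 3, frames=[6,5,7,4] (faults so far: 5)
  step 7: ref 6 -> HIT, frames=[6,5,7,4] (faults so far: 5)
  step 8: ref 6 -> HIT, frames=[6,5,7,4] (faults so far: 5)
  step 9: ref 2 -> FAULT, evict 7, frames=[6,5,2,4] (faults so far: 6)
  step 10: ref 6 -> HIT, frames=[6,5,2,4] (faults so far: 6)
  step 11: ref 1 -> FAULT, evict 4, frames=[6,5,2,1] (faults so far: 7)
  step 12: ref 1 -> HIT, frames=[6,5,2,1] (faults so far: 7)
  step 13: ref 3 -> FAULT, evict 5, frames=[6,3,2,1] (faults so far: 8)
  LRU total faults: 8
--- Optimal ---
  step 0: ref 3 -> FAULT, frames=[3,-,-,-] (faults so far: 1)
  step 1: ref 3 -> HIT, frames=[3,-,-,-] (faults so far: 1)
  step 2: ref 5 -> FAULT, frames=[3,5,-,-] (faults so far: 2)
  step 3: ref 7 -> FAULT, frames=[3,5,7,-] (faults so far: 3)
  step 4: ref 4 -> FAULT, frames=[3,5,7,4] (faults so far: 4)
  step 5: ref 5 -> HIT, frames=[3,5,7,4] (faults so far: 4)
  step 6: ref 6 -> FAULT, evict 4, frames=[3,5,7,6] (faults so far: 5)
  step 7: ref 6 -> HIT, frames=[3,5,7,6] (faults so far: 5)
  step 8: ref 6 -> HIT, frames=[3,5,7,6] (faults so far: 5)
  step 9: ref 2 -> FAULT, evict 5, frames=[3,2,7,6] (faults so far: 6)
  step 10: ref 6 -> HIT, frames=[3,2,7,6] (faults so far: 6)
  step 11: ref 1 -> FAULT, evict 2, frames=[3,1,7,6] (faults so far: 7)
  step 12: ref 1 -> HIT, frames=[3,1,7,6] (faults so far: 7)
  step 13: ref 3 -> HIT, frames=[3,1,7,6] (faults so far: 7)
  Optimal total faults: 7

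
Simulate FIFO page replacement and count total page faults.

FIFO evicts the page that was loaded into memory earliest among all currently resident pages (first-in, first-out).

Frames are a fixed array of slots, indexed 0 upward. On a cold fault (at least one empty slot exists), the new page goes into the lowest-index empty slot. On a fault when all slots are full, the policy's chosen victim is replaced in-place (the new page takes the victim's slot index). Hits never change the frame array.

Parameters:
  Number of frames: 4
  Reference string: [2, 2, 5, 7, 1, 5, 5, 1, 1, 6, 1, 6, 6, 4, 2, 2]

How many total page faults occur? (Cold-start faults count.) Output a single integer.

Step 0: ref 2 → FAULT, frames=[2,-,-,-]
Step 1: ref 2 → HIT, frames=[2,-,-,-]
Step 2: ref 5 → FAULT, frames=[2,5,-,-]
Step 3: ref 7 → FAULT, frames=[2,5,7,-]
Step 4: ref 1 → FAULT, frames=[2,5,7,1]
Step 5: ref 5 → HIT, frames=[2,5,7,1]
Step 6: ref 5 → HIT, frames=[2,5,7,1]
Step 7: ref 1 → HIT, frames=[2,5,7,1]
Step 8: ref 1 → HIT, frames=[2,5,7,1]
Step 9: ref 6 → FAULT (evict 2), frames=[6,5,7,1]
Step 10: ref 1 → HIT, frames=[6,5,7,1]
Step 11: ref 6 → HIT, frames=[6,5,7,1]
Step 12: ref 6 → HIT, frames=[6,5,7,1]
Step 13: ref 4 → FAULT (evict 5), frames=[6,4,7,1]
Step 14: ref 2 → FAULT (evict 7), frames=[6,4,2,1]
Step 15: ref 2 → HIT, frames=[6,4,2,1]
Total faults: 7

Answer: 7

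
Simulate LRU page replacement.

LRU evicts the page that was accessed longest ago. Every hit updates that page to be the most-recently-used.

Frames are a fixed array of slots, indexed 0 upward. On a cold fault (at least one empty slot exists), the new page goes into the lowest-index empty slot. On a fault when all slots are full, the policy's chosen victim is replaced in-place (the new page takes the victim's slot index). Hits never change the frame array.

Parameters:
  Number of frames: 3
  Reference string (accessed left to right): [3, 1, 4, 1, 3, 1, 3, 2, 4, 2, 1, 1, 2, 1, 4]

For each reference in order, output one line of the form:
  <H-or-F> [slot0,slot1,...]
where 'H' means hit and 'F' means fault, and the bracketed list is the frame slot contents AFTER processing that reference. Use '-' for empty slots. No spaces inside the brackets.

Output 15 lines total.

F [3,-,-]
F [3,1,-]
F [3,1,4]
H [3,1,4]
H [3,1,4]
H [3,1,4]
H [3,1,4]
F [3,1,2]
F [3,4,2]
H [3,4,2]
F [1,4,2]
H [1,4,2]
H [1,4,2]
H [1,4,2]
H [1,4,2]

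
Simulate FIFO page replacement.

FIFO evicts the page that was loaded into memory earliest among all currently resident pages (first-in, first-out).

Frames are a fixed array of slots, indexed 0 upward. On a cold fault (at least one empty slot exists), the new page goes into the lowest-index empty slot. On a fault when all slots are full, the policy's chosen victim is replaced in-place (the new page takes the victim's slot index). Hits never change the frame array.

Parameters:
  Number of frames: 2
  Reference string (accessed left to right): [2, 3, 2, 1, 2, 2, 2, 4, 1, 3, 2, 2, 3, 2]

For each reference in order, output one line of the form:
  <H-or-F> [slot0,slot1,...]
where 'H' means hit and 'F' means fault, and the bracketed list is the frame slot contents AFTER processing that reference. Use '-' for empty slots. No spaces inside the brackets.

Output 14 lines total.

F [2,-]
F [2,3]
H [2,3]
F [1,3]
F [1,2]
H [1,2]
H [1,2]
F [4,2]
F [4,1]
F [3,1]
F [3,2]
H [3,2]
H [3,2]
H [3,2]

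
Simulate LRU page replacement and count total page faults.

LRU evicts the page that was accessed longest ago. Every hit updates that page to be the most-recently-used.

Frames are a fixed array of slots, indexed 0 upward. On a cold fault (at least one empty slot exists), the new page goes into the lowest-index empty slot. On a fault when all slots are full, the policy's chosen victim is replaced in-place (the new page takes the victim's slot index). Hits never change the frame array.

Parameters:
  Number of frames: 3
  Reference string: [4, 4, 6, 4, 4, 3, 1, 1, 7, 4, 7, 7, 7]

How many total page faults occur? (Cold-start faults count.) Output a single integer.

Answer: 6

Derivation:
Step 0: ref 4 → FAULT, frames=[4,-,-]
Step 1: ref 4 → HIT, frames=[4,-,-]
Step 2: ref 6 → FAULT, frames=[4,6,-]
Step 3: ref 4 → HIT, frames=[4,6,-]
Step 4: ref 4 → HIT, frames=[4,6,-]
Step 5: ref 3 → FAULT, frames=[4,6,3]
Step 6: ref 1 → FAULT (evict 6), frames=[4,1,3]
Step 7: ref 1 → HIT, frames=[4,1,3]
Step 8: ref 7 → FAULT (evict 4), frames=[7,1,3]
Step 9: ref 4 → FAULT (evict 3), frames=[7,1,4]
Step 10: ref 7 → HIT, frames=[7,1,4]
Step 11: ref 7 → HIT, frames=[7,1,4]
Step 12: ref 7 → HIT, frames=[7,1,4]
Total faults: 6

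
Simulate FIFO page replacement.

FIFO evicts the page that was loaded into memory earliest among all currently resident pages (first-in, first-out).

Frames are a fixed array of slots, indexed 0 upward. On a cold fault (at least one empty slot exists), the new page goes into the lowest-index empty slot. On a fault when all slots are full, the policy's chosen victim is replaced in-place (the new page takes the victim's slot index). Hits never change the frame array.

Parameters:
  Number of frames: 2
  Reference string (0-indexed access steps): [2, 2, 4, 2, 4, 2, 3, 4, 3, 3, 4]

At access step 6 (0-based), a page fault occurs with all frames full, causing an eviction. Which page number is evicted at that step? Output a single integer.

Answer: 2

Derivation:
Step 0: ref 2 -> FAULT, frames=[2,-]
Step 1: ref 2 -> HIT, frames=[2,-]
Step 2: ref 4 -> FAULT, frames=[2,4]
Step 3: ref 2 -> HIT, frames=[2,4]
Step 4: ref 4 -> HIT, frames=[2,4]
Step 5: ref 2 -> HIT, frames=[2,4]
Step 6: ref 3 -> FAULT, evict 2, frames=[3,4]
At step 6: evicted page 2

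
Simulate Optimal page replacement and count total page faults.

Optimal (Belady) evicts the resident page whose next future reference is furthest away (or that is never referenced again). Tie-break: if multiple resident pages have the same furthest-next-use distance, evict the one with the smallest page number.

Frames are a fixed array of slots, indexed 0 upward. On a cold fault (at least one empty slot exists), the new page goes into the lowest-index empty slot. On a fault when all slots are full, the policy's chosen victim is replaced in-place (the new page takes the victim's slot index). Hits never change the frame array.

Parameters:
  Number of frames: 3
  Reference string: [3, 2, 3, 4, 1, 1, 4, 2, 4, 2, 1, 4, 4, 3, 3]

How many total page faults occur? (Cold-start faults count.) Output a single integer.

Step 0: ref 3 → FAULT, frames=[3,-,-]
Step 1: ref 2 → FAULT, frames=[3,2,-]
Step 2: ref 3 → HIT, frames=[3,2,-]
Step 3: ref 4 → FAULT, frames=[3,2,4]
Step 4: ref 1 → FAULT (evict 3), frames=[1,2,4]
Step 5: ref 1 → HIT, frames=[1,2,4]
Step 6: ref 4 → HIT, frames=[1,2,4]
Step 7: ref 2 → HIT, frames=[1,2,4]
Step 8: ref 4 → HIT, frames=[1,2,4]
Step 9: ref 2 → HIT, frames=[1,2,4]
Step 10: ref 1 → HIT, frames=[1,2,4]
Step 11: ref 4 → HIT, frames=[1,2,4]
Step 12: ref 4 → HIT, frames=[1,2,4]
Step 13: ref 3 → FAULT (evict 1), frames=[3,2,4]
Step 14: ref 3 → HIT, frames=[3,2,4]
Total faults: 5

Answer: 5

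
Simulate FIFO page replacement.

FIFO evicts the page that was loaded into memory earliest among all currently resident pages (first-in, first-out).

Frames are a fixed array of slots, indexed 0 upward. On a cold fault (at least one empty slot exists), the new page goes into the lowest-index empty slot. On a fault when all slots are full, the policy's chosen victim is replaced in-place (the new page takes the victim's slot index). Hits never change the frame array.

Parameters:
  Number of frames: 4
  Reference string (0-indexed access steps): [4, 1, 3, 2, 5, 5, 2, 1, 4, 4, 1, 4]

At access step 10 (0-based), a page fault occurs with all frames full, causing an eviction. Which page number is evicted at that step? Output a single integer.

Answer: 3

Derivation:
Step 0: ref 4 -> FAULT, frames=[4,-,-,-]
Step 1: ref 1 -> FAULT, frames=[4,1,-,-]
Step 2: ref 3 -> FAULT, frames=[4,1,3,-]
Step 3: ref 2 -> FAULT, frames=[4,1,3,2]
Step 4: ref 5 -> FAULT, evict 4, frames=[5,1,3,2]
Step 5: ref 5 -> HIT, frames=[5,1,3,2]
Step 6: ref 2 -> HIT, frames=[5,1,3,2]
Step 7: ref 1 -> HIT, frames=[5,1,3,2]
Step 8: ref 4 -> FAULT, evict 1, frames=[5,4,3,2]
Step 9: ref 4 -> HIT, frames=[5,4,3,2]
Step 10: ref 1 -> FAULT, evict 3, frames=[5,4,1,2]
At step 10: evicted page 3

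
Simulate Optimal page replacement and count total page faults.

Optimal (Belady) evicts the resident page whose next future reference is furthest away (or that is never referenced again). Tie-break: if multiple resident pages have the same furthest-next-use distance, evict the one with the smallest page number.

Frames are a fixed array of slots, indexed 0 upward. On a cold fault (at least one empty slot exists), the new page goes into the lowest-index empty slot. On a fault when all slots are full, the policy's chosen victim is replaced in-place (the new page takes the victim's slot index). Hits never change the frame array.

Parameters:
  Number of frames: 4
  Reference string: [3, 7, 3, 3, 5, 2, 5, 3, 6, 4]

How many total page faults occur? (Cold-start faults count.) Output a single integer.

Answer: 6

Derivation:
Step 0: ref 3 → FAULT, frames=[3,-,-,-]
Step 1: ref 7 → FAULT, frames=[3,7,-,-]
Step 2: ref 3 → HIT, frames=[3,7,-,-]
Step 3: ref 3 → HIT, frames=[3,7,-,-]
Step 4: ref 5 → FAULT, frames=[3,7,5,-]
Step 5: ref 2 → FAULT, frames=[3,7,5,2]
Step 6: ref 5 → HIT, frames=[3,7,5,2]
Step 7: ref 3 → HIT, frames=[3,7,5,2]
Step 8: ref 6 → FAULT (evict 2), frames=[3,7,5,6]
Step 9: ref 4 → FAULT (evict 3), frames=[4,7,5,6]
Total faults: 6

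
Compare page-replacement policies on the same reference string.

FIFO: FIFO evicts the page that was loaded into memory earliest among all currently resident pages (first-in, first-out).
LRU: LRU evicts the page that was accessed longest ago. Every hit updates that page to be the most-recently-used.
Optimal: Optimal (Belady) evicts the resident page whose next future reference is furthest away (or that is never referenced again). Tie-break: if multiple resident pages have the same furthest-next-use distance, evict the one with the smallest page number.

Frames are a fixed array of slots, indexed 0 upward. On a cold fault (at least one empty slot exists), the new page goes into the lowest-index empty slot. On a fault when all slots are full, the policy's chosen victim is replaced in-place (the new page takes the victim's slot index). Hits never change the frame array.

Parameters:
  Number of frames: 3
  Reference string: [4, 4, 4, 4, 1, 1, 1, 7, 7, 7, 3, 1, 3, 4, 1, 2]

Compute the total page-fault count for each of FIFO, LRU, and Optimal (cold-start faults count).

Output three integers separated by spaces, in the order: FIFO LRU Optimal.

Answer: 7 6 5

Derivation:
--- FIFO ---
  step 0: ref 4 -> FAULT, frames=[4,-,-] (faults so far: 1)
  step 1: ref 4 -> HIT, frames=[4,-,-] (faults so far: 1)
  step 2: ref 4 -> HIT, frames=[4,-,-] (faults so far: 1)
  step 3: ref 4 -> HIT, frames=[4,-,-] (faults so far: 1)
  step 4: ref 1 -> FAULT, frames=[4,1,-] (faults so far: 2)
  step 5: ref 1 -> HIT, frames=[4,1,-] (faults so far: 2)
  step 6: ref 1 -> HIT, frames=[4,1,-] (faults so far: 2)
  step 7: ref 7 -> FAULT, frames=[4,1,7] (faults so far: 3)
  step 8: ref 7 -> HIT, frames=[4,1,7] (faults so far: 3)
  step 9: ref 7 -> HIT, frames=[4,1,7] (faults so far: 3)
  step 10: ref 3 -> FAULT, evict 4, frames=[3,1,7] (faults so far: 4)
  step 11: ref 1 -> HIT, frames=[3,1,7] (faults so far: 4)
  step 12: ref 3 -> HIT, frames=[3,1,7] (faults so far: 4)
  step 13: ref 4 -> FAULT, evict 1, frames=[3,4,7] (faults so far: 5)
  step 14: ref 1 -> FAULT, evict 7, frames=[3,4,1] (faults so far: 6)
  step 15: ref 2 -> FAULT, evict 3, frames=[2,4,1] (faults so far: 7)
  FIFO total faults: 7
--- LRU ---
  step 0: ref 4 -> FAULT, frames=[4,-,-] (faults so far: 1)
  step 1: ref 4 -> HIT, frames=[4,-,-] (faults so far: 1)
  step 2: ref 4 -> HIT, frames=[4,-,-] (faults so far: 1)
  step 3: ref 4 -> HIT, frames=[4,-,-] (faults so far: 1)
  step 4: ref 1 -> FAULT, frames=[4,1,-] (faults so far: 2)
  step 5: ref 1 -> HIT, frames=[4,1,-] (faults so far: 2)
  step 6: ref 1 -> HIT, frames=[4,1,-] (faults so far: 2)
  step 7: ref 7 -> FAULT, frames=[4,1,7] (faults so far: 3)
  step 8: ref 7 -> HIT, frames=[4,1,7] (faults so far: 3)
  step 9: ref 7 -> HIT, frames=[4,1,7] (faults so far: 3)
  step 10: ref 3 -> FAULT, evict 4, frames=[3,1,7] (faults so far: 4)
  step 11: ref 1 -> HIT, frames=[3,1,7] (faults so far: 4)
  step 12: ref 3 -> HIT, frames=[3,1,7] (faults so far: 4)
  step 13: ref 4 -> FAULT, evict 7, frames=[3,1,4] (faults so far: 5)
  step 14: ref 1 -> HIT, frames=[3,1,4] (faults so far: 5)
  step 15: ref 2 -> FAULT, evict 3, frames=[2,1,4] (faults so far: 6)
  LRU total faults: 6
--- Optimal ---
  step 0: ref 4 -> FAULT, frames=[4,-,-] (faults so far: 1)
  step 1: ref 4 -> HIT, frames=[4,-,-] (faults so far: 1)
  step 2: ref 4 -> HIT, frames=[4,-,-] (faults so far: 1)
  step 3: ref 4 -> HIT, frames=[4,-,-] (faults so far: 1)
  step 4: ref 1 -> FAULT, frames=[4,1,-] (faults so far: 2)
  step 5: ref 1 -> HIT, frames=[4,1,-] (faults so far: 2)
  step 6: ref 1 -> HIT, frames=[4,1,-] (faults so far: 2)
  step 7: ref 7 -> FAULT, frames=[4,1,7] (faults so far: 3)
  step 8: ref 7 -> HIT, frames=[4,1,7] (faults so far: 3)
  step 9: ref 7 -> HIT, frames=[4,1,7] (faults so far: 3)
  step 10: ref 3 -> FAULT, evict 7, frames=[4,1,3] (faults so far: 4)
  step 11: ref 1 -> HIT, frames=[4,1,3] (faults so far: 4)
  step 12: ref 3 -> HIT, frames=[4,1,3] (faults so far: 4)
  step 13: ref 4 -> HIT, frames=[4,1,3] (faults so far: 4)
  step 14: ref 1 -> HIT, frames=[4,1,3] (faults so far: 4)
  step 15: ref 2 -> FAULT, evict 1, frames=[4,2,3] (faults so far: 5)
  Optimal total faults: 5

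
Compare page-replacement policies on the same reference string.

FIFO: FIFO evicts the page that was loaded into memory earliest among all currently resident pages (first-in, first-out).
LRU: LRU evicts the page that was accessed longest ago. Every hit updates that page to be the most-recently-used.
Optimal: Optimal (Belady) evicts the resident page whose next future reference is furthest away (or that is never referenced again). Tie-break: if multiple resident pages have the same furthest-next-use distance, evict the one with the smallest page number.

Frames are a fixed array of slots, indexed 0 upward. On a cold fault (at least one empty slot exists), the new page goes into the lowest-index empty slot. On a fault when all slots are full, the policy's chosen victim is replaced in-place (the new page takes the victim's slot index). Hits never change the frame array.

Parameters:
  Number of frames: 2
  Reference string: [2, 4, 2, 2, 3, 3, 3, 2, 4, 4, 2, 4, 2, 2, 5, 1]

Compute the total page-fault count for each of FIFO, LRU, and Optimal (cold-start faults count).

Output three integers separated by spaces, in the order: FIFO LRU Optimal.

--- FIFO ---
  step 0: ref 2 -> FAULT, frames=[2,-] (faults so far: 1)
  step 1: ref 4 -> FAULT, frames=[2,4] (faults so far: 2)
  step 2: ref 2 -> HIT, frames=[2,4] (faults so far: 2)
  step 3: ref 2 -> HIT, frames=[2,4] (faults so far: 2)
  step 4: ref 3 -> FAULT, evict 2, frames=[3,4] (faults so far: 3)
  step 5: ref 3 -> HIT, frames=[3,4] (faults so far: 3)
  step 6: ref 3 -> HIT, frames=[3,4] (faults so far: 3)
  step 7: ref 2 -> FAULT, evict 4, frames=[3,2] (faults so far: 4)
  step 8: ref 4 -> FAULT, evict 3, frames=[4,2] (faults so far: 5)
  step 9: ref 4 -> HIT, frames=[4,2] (faults so far: 5)
  step 10: ref 2 -> HIT, frames=[4,2] (faults so far: 5)
  step 11: ref 4 -> HIT, frames=[4,2] (faults so far: 5)
  step 12: ref 2 -> HIT, frames=[4,2] (faults so far: 5)
  step 13: ref 2 -> HIT, frames=[4,2] (faults so far: 5)
  step 14: ref 5 -> FAULT, evict 2, frames=[4,5] (faults so far: 6)
  step 15: ref 1 -> FAULT, evict 4, frames=[1,5] (faults so far: 7)
  FIFO total faults: 7
--- LRU ---
  step 0: ref 2 -> FAULT, frames=[2,-] (faults so far: 1)
  step 1: ref 4 -> FAULT, frames=[2,4] (faults so far: 2)
  step 2: ref 2 -> HIT, frames=[2,4] (faults so far: 2)
  step 3: ref 2 -> HIT, frames=[2,4] (faults so far: 2)
  step 4: ref 3 -> FAULT, evict 4, frames=[2,3] (faults so far: 3)
  step 5: ref 3 -> HIT, frames=[2,3] (faults so far: 3)
  step 6: ref 3 -> HIT, frames=[2,3] (faults so far: 3)
  step 7: ref 2 -> HIT, frames=[2,3] (faults so far: 3)
  step 8: ref 4 -> FAULT, evict 3, frames=[2,4] (faults so far: 4)
  step 9: ref 4 -> HIT, frames=[2,4] (faults so far: 4)
  step 10: ref 2 -> HIT, frames=[2,4] (faults so far: 4)
  step 11: ref 4 -> HIT, frames=[2,4] (faults so far: 4)
  step 12: ref 2 -> HIT, frames=[2,4] (faults so far: 4)
  step 13: ref 2 -> HIT, frames=[2,4] (faults so far: 4)
  step 14: ref 5 -> FAULT, evict 4, frames=[2,5] (faults so far: 5)
  step 15: ref 1 -> FAULT, evict 2, frames=[1,5] (faults so far: 6)
  LRU total faults: 6
--- Optimal ---
  step 0: ref 2 -> FAULT, frames=[2,-] (faults so far: 1)
  step 1: ref 4 -> FAULT, frames=[2,4] (faults so far: 2)
  step 2: ref 2 -> HIT, frames=[2,4] (faults so far: 2)
  step 3: ref 2 -> HIT, frames=[2,4] (faults so far: 2)
  step 4: ref 3 -> FAULT, evict 4, frames=[2,3] (faults so far: 3)
  step 5: ref 3 -> HIT, frames=[2,3] (faults so far: 3)
  step 6: ref 3 -> HIT, frames=[2,3] (faults so far: 3)
  step 7: ref 2 -> HIT, frames=[2,3] (faults so far: 3)
  step 8: ref 4 -> FAULT, evict 3, frames=[2,4] (faults so far: 4)
  step 9: ref 4 -> HIT, frames=[2,4] (faults so far: 4)
  step 10: ref 2 -> HIT, frames=[2,4] (faults so far: 4)
  step 11: ref 4 -> HIT, frames=[2,4] (faults so far: 4)
  step 12: ref 2 -> HIT, frames=[2,4] (faults so far: 4)
  step 13: ref 2 -> HIT, frames=[2,4] (faults so far: 4)
  step 14: ref 5 -> FAULT, evict 2, frames=[5,4] (faults so far: 5)
  step 15: ref 1 -> FAULT, evict 4, frames=[5,1] (faults so far: 6)
  Optimal total faults: 6

Answer: 7 6 6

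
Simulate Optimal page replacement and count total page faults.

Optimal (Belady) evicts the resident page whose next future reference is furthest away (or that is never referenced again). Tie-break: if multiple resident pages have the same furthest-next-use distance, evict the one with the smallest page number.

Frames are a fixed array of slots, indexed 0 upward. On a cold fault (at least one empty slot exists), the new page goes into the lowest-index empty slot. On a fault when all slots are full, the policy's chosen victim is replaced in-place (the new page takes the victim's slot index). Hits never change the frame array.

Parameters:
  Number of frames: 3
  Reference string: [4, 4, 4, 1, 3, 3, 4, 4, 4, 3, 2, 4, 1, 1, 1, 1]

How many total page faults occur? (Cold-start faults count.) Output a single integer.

Step 0: ref 4 → FAULT, frames=[4,-,-]
Step 1: ref 4 → HIT, frames=[4,-,-]
Step 2: ref 4 → HIT, frames=[4,-,-]
Step 3: ref 1 → FAULT, frames=[4,1,-]
Step 4: ref 3 → FAULT, frames=[4,1,3]
Step 5: ref 3 → HIT, frames=[4,1,3]
Step 6: ref 4 → HIT, frames=[4,1,3]
Step 7: ref 4 → HIT, frames=[4,1,3]
Step 8: ref 4 → HIT, frames=[4,1,3]
Step 9: ref 3 → HIT, frames=[4,1,3]
Step 10: ref 2 → FAULT (evict 3), frames=[4,1,2]
Step 11: ref 4 → HIT, frames=[4,1,2]
Step 12: ref 1 → HIT, frames=[4,1,2]
Step 13: ref 1 → HIT, frames=[4,1,2]
Step 14: ref 1 → HIT, frames=[4,1,2]
Step 15: ref 1 → HIT, frames=[4,1,2]
Total faults: 4

Answer: 4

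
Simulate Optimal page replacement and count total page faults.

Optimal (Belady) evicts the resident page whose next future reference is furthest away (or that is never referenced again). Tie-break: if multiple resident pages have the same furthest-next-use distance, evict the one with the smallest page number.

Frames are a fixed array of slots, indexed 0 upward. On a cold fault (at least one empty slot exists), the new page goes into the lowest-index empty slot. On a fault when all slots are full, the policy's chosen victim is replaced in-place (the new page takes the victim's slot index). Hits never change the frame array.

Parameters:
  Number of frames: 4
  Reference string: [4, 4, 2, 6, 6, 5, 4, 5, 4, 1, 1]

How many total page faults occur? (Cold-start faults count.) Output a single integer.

Step 0: ref 4 → FAULT, frames=[4,-,-,-]
Step 1: ref 4 → HIT, frames=[4,-,-,-]
Step 2: ref 2 → FAULT, frames=[4,2,-,-]
Step 3: ref 6 → FAULT, frames=[4,2,6,-]
Step 4: ref 6 → HIT, frames=[4,2,6,-]
Step 5: ref 5 → FAULT, frames=[4,2,6,5]
Step 6: ref 4 → HIT, frames=[4,2,6,5]
Step 7: ref 5 → HIT, frames=[4,2,6,5]
Step 8: ref 4 → HIT, frames=[4,2,6,5]
Step 9: ref 1 → FAULT (evict 2), frames=[4,1,6,5]
Step 10: ref 1 → HIT, frames=[4,1,6,5]
Total faults: 5

Answer: 5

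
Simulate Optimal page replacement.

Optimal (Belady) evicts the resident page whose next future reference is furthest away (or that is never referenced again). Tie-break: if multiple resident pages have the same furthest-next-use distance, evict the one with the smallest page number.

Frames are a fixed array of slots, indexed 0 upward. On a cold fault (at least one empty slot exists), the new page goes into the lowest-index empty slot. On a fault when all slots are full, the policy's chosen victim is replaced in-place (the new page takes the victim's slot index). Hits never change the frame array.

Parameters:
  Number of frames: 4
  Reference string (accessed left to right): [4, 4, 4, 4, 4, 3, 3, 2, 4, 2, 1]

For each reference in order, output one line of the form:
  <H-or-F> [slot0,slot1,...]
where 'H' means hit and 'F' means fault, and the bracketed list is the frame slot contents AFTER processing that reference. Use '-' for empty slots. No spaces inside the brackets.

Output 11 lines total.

F [4,-,-,-]
H [4,-,-,-]
H [4,-,-,-]
H [4,-,-,-]
H [4,-,-,-]
F [4,3,-,-]
H [4,3,-,-]
F [4,3,2,-]
H [4,3,2,-]
H [4,3,2,-]
F [4,3,2,1]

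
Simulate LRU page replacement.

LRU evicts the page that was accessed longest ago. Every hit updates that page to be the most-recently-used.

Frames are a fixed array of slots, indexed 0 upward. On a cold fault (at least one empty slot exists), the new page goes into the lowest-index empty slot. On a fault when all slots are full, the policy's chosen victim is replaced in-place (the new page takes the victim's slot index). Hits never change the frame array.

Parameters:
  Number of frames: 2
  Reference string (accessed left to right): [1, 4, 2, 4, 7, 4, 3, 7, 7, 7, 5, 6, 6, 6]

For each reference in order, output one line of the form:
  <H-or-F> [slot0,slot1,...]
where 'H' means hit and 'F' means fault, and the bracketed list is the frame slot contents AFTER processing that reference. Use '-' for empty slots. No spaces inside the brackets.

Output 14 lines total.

F [1,-]
F [1,4]
F [2,4]
H [2,4]
F [7,4]
H [7,4]
F [3,4]
F [3,7]
H [3,7]
H [3,7]
F [5,7]
F [5,6]
H [5,6]
H [5,6]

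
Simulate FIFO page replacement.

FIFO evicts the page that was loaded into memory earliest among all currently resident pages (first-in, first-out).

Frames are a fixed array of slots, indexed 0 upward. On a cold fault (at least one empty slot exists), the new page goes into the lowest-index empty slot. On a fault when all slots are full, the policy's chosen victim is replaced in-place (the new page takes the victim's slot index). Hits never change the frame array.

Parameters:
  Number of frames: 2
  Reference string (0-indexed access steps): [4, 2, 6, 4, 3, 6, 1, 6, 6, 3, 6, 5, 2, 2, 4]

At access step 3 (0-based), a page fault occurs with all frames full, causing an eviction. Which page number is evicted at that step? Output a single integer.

Answer: 2

Derivation:
Step 0: ref 4 -> FAULT, frames=[4,-]
Step 1: ref 2 -> FAULT, frames=[4,2]
Step 2: ref 6 -> FAULT, evict 4, frames=[6,2]
Step 3: ref 4 -> FAULT, evict 2, frames=[6,4]
At step 3: evicted page 2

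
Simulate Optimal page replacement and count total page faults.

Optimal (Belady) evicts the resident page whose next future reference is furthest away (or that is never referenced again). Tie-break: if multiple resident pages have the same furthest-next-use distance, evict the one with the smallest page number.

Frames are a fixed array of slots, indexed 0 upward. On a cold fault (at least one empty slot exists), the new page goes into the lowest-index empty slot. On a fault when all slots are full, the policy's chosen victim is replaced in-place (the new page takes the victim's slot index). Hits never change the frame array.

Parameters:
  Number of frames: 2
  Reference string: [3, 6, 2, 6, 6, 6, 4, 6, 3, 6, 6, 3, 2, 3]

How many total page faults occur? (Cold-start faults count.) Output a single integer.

Answer: 6

Derivation:
Step 0: ref 3 → FAULT, frames=[3,-]
Step 1: ref 6 → FAULT, frames=[3,6]
Step 2: ref 2 → FAULT (evict 3), frames=[2,6]
Step 3: ref 6 → HIT, frames=[2,6]
Step 4: ref 6 → HIT, frames=[2,6]
Step 5: ref 6 → HIT, frames=[2,6]
Step 6: ref 4 → FAULT (evict 2), frames=[4,6]
Step 7: ref 6 → HIT, frames=[4,6]
Step 8: ref 3 → FAULT (evict 4), frames=[3,6]
Step 9: ref 6 → HIT, frames=[3,6]
Step 10: ref 6 → HIT, frames=[3,6]
Step 11: ref 3 → HIT, frames=[3,6]
Step 12: ref 2 → FAULT (evict 6), frames=[3,2]
Step 13: ref 3 → HIT, frames=[3,2]
Total faults: 6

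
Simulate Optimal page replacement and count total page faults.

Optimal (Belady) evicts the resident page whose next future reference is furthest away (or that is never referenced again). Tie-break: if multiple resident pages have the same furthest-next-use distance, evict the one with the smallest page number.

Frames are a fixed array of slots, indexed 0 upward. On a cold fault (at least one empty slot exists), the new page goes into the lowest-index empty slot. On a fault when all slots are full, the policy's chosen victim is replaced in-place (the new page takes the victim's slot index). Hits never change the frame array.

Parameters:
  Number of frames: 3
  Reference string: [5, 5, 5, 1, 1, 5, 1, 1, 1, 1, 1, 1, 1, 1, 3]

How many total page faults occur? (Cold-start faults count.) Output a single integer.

Answer: 3

Derivation:
Step 0: ref 5 → FAULT, frames=[5,-,-]
Step 1: ref 5 → HIT, frames=[5,-,-]
Step 2: ref 5 → HIT, frames=[5,-,-]
Step 3: ref 1 → FAULT, frames=[5,1,-]
Step 4: ref 1 → HIT, frames=[5,1,-]
Step 5: ref 5 → HIT, frames=[5,1,-]
Step 6: ref 1 → HIT, frames=[5,1,-]
Step 7: ref 1 → HIT, frames=[5,1,-]
Step 8: ref 1 → HIT, frames=[5,1,-]
Step 9: ref 1 → HIT, frames=[5,1,-]
Step 10: ref 1 → HIT, frames=[5,1,-]
Step 11: ref 1 → HIT, frames=[5,1,-]
Step 12: ref 1 → HIT, frames=[5,1,-]
Step 13: ref 1 → HIT, frames=[5,1,-]
Step 14: ref 3 → FAULT, frames=[5,1,3]
Total faults: 3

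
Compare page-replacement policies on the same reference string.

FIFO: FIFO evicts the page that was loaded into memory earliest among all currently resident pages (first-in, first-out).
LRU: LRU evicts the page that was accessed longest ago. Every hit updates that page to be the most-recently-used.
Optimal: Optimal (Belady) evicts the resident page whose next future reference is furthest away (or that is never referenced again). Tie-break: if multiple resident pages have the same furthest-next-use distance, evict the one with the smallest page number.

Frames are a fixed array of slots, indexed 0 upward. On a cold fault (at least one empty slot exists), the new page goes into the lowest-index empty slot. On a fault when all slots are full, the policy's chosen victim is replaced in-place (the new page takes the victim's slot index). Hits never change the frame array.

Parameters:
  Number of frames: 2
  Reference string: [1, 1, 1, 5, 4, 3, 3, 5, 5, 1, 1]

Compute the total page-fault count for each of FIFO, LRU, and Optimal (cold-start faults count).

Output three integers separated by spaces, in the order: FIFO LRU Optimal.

--- FIFO ---
  step 0: ref 1 -> FAULT, frames=[1,-] (faults so far: 1)
  step 1: ref 1 -> HIT, frames=[1,-] (faults so far: 1)
  step 2: ref 1 -> HIT, frames=[1,-] (faults so far: 1)
  step 3: ref 5 -> FAULT, frames=[1,5] (faults so far: 2)
  step 4: ref 4 -> FAULT, evict 1, frames=[4,5] (faults so far: 3)
  step 5: ref 3 -> FAULT, evict 5, frames=[4,3] (faults so far: 4)
  step 6: ref 3 -> HIT, frames=[4,3] (faults so far: 4)
  step 7: ref 5 -> FAULT, evict 4, frames=[5,3] (faults so far: 5)
  step 8: ref 5 -> HIT, frames=[5,3] (faults so far: 5)
  step 9: ref 1 -> FAULT, evict 3, frames=[5,1] (faults so far: 6)
  step 10: ref 1 -> HIT, frames=[5,1] (faults so far: 6)
  FIFO total faults: 6
--- LRU ---
  step 0: ref 1 -> FAULT, frames=[1,-] (faults so far: 1)
  step 1: ref 1 -> HIT, frames=[1,-] (faults so far: 1)
  step 2: ref 1 -> HIT, frames=[1,-] (faults so far: 1)
  step 3: ref 5 -> FAULT, frames=[1,5] (faults so far: 2)
  step 4: ref 4 -> FAULT, evict 1, frames=[4,5] (faults so far: 3)
  step 5: ref 3 -> FAULT, evict 5, frames=[4,3] (faults so far: 4)
  step 6: ref 3 -> HIT, frames=[4,3] (faults so far: 4)
  step 7: ref 5 -> FAULT, evict 4, frames=[5,3] (faults so far: 5)
  step 8: ref 5 -> HIT, frames=[5,3] (faults so far: 5)
  step 9: ref 1 -> FAULT, evict 3, frames=[5,1] (faults so far: 6)
  step 10: ref 1 -> HIT, frames=[5,1] (faults so far: 6)
  LRU total faults: 6
--- Optimal ---
  step 0: ref 1 -> FAULT, frames=[1,-] (faults so far: 1)
  step 1: ref 1 -> HIT, frames=[1,-] (faults so far: 1)
  step 2: ref 1 -> HIT, frames=[1,-] (faults so far: 1)
  step 3: ref 5 -> FAULT, frames=[1,5] (faults so far: 2)
  step 4: ref 4 -> FAULT, evict 1, frames=[4,5] (faults so far: 3)
  step 5: ref 3 -> FAULT, evict 4, frames=[3,5] (faults so far: 4)
  step 6: ref 3 -> HIT, frames=[3,5] (faults so far: 4)
  step 7: ref 5 -> HIT, frames=[3,5] (faults so far: 4)
  step 8: ref 5 -> HIT, frames=[3,5] (faults so far: 4)
  step 9: ref 1 -> FAULT, evict 3, frames=[1,5] (faults so far: 5)
  step 10: ref 1 -> HIT, frames=[1,5] (faults so far: 5)
  Optimal total faults: 5

Answer: 6 6 5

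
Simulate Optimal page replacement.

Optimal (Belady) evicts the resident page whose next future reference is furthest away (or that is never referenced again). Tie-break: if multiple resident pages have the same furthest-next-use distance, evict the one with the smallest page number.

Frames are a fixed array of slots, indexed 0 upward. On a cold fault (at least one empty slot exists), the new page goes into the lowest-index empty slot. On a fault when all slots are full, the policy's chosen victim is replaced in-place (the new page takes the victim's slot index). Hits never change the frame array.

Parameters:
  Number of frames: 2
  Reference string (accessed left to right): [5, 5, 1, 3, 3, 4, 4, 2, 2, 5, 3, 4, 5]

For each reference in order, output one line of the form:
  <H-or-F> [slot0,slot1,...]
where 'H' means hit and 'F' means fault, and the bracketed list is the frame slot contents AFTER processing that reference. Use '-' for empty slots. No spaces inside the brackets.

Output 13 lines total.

F [5,-]
H [5,-]
F [5,1]
F [5,3]
H [5,3]
F [5,4]
H [5,4]
F [5,2]
H [5,2]
H [5,2]
F [5,3]
F [5,4]
H [5,4]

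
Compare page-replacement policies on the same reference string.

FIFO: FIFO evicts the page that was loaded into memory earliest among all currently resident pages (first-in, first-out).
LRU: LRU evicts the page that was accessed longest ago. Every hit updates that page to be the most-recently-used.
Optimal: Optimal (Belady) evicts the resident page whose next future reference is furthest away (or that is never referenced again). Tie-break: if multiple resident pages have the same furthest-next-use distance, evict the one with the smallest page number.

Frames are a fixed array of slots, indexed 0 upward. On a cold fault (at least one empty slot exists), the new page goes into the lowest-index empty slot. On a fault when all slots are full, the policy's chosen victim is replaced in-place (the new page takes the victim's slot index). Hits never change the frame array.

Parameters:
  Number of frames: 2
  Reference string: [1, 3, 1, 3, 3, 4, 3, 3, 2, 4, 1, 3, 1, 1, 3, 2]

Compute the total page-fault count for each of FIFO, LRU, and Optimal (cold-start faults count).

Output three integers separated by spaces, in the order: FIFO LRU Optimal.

Answer: 7 8 7

Derivation:
--- FIFO ---
  step 0: ref 1 -> FAULT, frames=[1,-] (faults so far: 1)
  step 1: ref 3 -> FAULT, frames=[1,3] (faults so far: 2)
  step 2: ref 1 -> HIT, frames=[1,3] (faults so far: 2)
  step 3: ref 3 -> HIT, frames=[1,3] (faults so far: 2)
  step 4: ref 3 -> HIT, frames=[1,3] (faults so far: 2)
  step 5: ref 4 -> FAULT, evict 1, frames=[4,3] (faults so far: 3)
  step 6: ref 3 -> HIT, frames=[4,3] (faults so far: 3)
  step 7: ref 3 -> HIT, frames=[4,3] (faults so far: 3)
  step 8: ref 2 -> FAULT, evict 3, frames=[4,2] (faults so far: 4)
  step 9: ref 4 -> HIT, frames=[4,2] (faults so far: 4)
  step 10: ref 1 -> FAULT, evict 4, frames=[1,2] (faults so far: 5)
  step 11: ref 3 -> FAULT, evict 2, frames=[1,3] (faults so far: 6)
  step 12: ref 1 -> HIT, frames=[1,3] (faults so far: 6)
  step 13: ref 1 -> HIT, frames=[1,3] (faults so far: 6)
  step 14: ref 3 -> HIT, frames=[1,3] (faults so far: 6)
  step 15: ref 2 -> FAULT, evict 1, frames=[2,3] (faults so far: 7)
  FIFO total faults: 7
--- LRU ---
  step 0: ref 1 -> FAULT, frames=[1,-] (faults so far: 1)
  step 1: ref 3 -> FAULT, frames=[1,3] (faults so far: 2)
  step 2: ref 1 -> HIT, frames=[1,3] (faults so far: 2)
  step 3: ref 3 -> HIT, frames=[1,3] (faults so far: 2)
  step 4: ref 3 -> HIT, frames=[1,3] (faults so far: 2)
  step 5: ref 4 -> FAULT, evict 1, frames=[4,3] (faults so far: 3)
  step 6: ref 3 -> HIT, frames=[4,3] (faults so far: 3)
  step 7: ref 3 -> HIT, frames=[4,3] (faults so far: 3)
  step 8: ref 2 -> FAULT, evict 4, frames=[2,3] (faults so far: 4)
  step 9: ref 4 -> FAULT, evict 3, frames=[2,4] (faults so far: 5)
  step 10: ref 1 -> FAULT, evict 2, frames=[1,4] (faults so far: 6)
  step 11: ref 3 -> FAULT, evict 4, frames=[1,3] (faults so far: 7)
  step 12: ref 1 -> HIT, frames=[1,3] (faults so far: 7)
  step 13: ref 1 -> HIT, frames=[1,3] (faults so far: 7)
  step 14: ref 3 -> HIT, frames=[1,3] (faults so far: 7)
  step 15: ref 2 -> FAULT, evict 1, frames=[2,3] (faults so far: 8)
  LRU total faults: 8
--- Optimal ---
  step 0: ref 1 -> FAULT, frames=[1,-] (faults so far: 1)
  step 1: ref 3 -> FAULT, frames=[1,3] (faults so far: 2)
  step 2: ref 1 -> HIT, frames=[1,3] (faults so far: 2)
  step 3: ref 3 -> HIT, frames=[1,3] (faults so far: 2)
  step 4: ref 3 -> HIT, frames=[1,3] (faults so far: 2)
  step 5: ref 4 -> FAULT, evict 1, frames=[4,3] (faults so far: 3)
  step 6: ref 3 -> HIT, frames=[4,3] (faults so far: 3)
  step 7: ref 3 -> HIT, frames=[4,3] (faults so far: 3)
  step 8: ref 2 -> FAULT, evict 3, frames=[4,2] (faults so far: 4)
  step 9: ref 4 -> HIT, frames=[4,2] (faults so far: 4)
  step 10: ref 1 -> FAULT, evict 4, frames=[1,2] (faults so far: 5)
  step 11: ref 3 -> FAULT, evict 2, frames=[1,3] (faults so far: 6)
  step 12: ref 1 -> HIT, frames=[1,3] (faults so far: 6)
  step 13: ref 1 -> HIT, frames=[1,3] (faults so far: 6)
  step 14: ref 3 -> HIT, frames=[1,3] (faults so far: 6)
  step 15: ref 2 -> FAULT, evict 1, frames=[2,3] (faults so far: 7)
  Optimal total faults: 7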